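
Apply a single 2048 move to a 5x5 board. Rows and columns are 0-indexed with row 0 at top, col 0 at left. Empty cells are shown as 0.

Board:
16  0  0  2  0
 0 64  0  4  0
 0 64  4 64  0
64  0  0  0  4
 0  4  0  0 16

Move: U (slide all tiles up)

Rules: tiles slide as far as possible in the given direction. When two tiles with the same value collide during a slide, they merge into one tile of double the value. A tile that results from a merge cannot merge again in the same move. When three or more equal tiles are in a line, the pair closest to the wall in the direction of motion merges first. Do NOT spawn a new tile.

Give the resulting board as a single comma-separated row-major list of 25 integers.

Answer: 16, 128, 4, 2, 4, 64, 4, 0, 4, 16, 0, 0, 0, 64, 0, 0, 0, 0, 0, 0, 0, 0, 0, 0, 0

Derivation:
Slide up:
col 0: [16, 0, 0, 64, 0] -> [16, 64, 0, 0, 0]
col 1: [0, 64, 64, 0, 4] -> [128, 4, 0, 0, 0]
col 2: [0, 0, 4, 0, 0] -> [4, 0, 0, 0, 0]
col 3: [2, 4, 64, 0, 0] -> [2, 4, 64, 0, 0]
col 4: [0, 0, 0, 4, 16] -> [4, 16, 0, 0, 0]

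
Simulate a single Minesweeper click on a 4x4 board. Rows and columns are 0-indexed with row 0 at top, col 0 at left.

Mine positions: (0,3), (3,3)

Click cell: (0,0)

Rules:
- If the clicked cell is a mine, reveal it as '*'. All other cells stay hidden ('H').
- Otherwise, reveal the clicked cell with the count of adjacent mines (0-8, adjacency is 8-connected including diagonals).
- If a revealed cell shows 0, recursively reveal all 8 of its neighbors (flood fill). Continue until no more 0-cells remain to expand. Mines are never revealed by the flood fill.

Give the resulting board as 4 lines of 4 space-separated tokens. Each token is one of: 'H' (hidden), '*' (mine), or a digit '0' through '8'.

0 0 1 H
0 0 1 H
0 0 1 H
0 0 1 H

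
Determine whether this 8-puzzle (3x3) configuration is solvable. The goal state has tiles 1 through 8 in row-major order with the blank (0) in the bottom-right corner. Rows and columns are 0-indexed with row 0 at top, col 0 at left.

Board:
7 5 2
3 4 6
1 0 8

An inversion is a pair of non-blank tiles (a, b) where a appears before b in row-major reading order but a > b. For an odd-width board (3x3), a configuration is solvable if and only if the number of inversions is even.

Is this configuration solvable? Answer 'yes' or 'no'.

Inversions (pairs i<j in row-major order where tile[i] > tile[j] > 0): 14
14 is even, so the puzzle is solvable.

Answer: yes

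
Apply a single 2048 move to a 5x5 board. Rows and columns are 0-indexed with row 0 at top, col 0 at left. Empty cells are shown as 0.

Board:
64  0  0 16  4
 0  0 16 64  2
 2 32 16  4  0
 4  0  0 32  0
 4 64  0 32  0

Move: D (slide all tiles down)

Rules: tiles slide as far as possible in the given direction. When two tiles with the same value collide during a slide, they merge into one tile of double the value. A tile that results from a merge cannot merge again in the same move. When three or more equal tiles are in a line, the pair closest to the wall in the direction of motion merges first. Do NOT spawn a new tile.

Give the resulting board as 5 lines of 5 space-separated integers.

Slide down:
col 0: [64, 0, 2, 4, 4] -> [0, 0, 64, 2, 8]
col 1: [0, 0, 32, 0, 64] -> [0, 0, 0, 32, 64]
col 2: [0, 16, 16, 0, 0] -> [0, 0, 0, 0, 32]
col 3: [16, 64, 4, 32, 32] -> [0, 16, 64, 4, 64]
col 4: [4, 2, 0, 0, 0] -> [0, 0, 0, 4, 2]

Answer:  0  0  0  0  0
 0  0  0 16  0
64  0  0 64  0
 2 32  0  4  4
 8 64 32 64  2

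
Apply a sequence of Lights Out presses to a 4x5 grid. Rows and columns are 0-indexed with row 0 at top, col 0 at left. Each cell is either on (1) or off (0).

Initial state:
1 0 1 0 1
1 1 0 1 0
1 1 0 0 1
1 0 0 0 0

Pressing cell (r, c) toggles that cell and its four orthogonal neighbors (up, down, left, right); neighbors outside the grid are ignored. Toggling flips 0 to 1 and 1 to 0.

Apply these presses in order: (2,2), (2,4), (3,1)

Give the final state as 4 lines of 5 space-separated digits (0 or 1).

After press 1 at (2,2):
1 0 1 0 1
1 1 1 1 0
1 0 1 1 1
1 0 1 0 0

After press 2 at (2,4):
1 0 1 0 1
1 1 1 1 1
1 0 1 0 0
1 0 1 0 1

After press 3 at (3,1):
1 0 1 0 1
1 1 1 1 1
1 1 1 0 0
0 1 0 0 1

Answer: 1 0 1 0 1
1 1 1 1 1
1 1 1 0 0
0 1 0 0 1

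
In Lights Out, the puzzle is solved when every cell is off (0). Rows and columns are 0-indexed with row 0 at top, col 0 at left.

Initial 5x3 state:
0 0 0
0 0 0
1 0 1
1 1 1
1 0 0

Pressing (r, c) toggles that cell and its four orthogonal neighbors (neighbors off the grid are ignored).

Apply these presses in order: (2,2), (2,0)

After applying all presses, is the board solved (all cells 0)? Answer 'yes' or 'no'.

Answer: no

Derivation:
After press 1 at (2,2):
0 0 0
0 0 1
1 1 0
1 1 0
1 0 0

After press 2 at (2,0):
0 0 0
1 0 1
0 0 0
0 1 0
1 0 0

Lights still on: 4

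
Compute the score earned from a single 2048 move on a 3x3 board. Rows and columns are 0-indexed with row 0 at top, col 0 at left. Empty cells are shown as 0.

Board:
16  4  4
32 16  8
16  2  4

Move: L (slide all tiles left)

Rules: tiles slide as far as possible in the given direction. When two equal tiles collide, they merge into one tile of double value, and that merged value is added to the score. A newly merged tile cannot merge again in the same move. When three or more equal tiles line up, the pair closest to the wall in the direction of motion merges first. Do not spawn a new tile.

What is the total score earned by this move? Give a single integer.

Slide left:
row 0: [16, 4, 4] -> [16, 8, 0]  score +8 (running 8)
row 1: [32, 16, 8] -> [32, 16, 8]  score +0 (running 8)
row 2: [16, 2, 4] -> [16, 2, 4]  score +0 (running 8)
Board after move:
16  8  0
32 16  8
16  2  4

Answer: 8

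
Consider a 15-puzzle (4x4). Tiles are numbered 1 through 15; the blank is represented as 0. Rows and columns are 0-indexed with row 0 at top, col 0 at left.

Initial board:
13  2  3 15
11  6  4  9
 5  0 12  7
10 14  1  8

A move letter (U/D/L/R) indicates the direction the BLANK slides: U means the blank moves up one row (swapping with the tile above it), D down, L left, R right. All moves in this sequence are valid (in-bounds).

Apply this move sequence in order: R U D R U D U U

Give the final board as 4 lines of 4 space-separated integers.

After move 1 (R):
13  2  3 15
11  6  4  9
 5 12  0  7
10 14  1  8

After move 2 (U):
13  2  3 15
11  6  0  9
 5 12  4  7
10 14  1  8

After move 3 (D):
13  2  3 15
11  6  4  9
 5 12  0  7
10 14  1  8

After move 4 (R):
13  2  3 15
11  6  4  9
 5 12  7  0
10 14  1  8

After move 5 (U):
13  2  3 15
11  6  4  0
 5 12  7  9
10 14  1  8

After move 6 (D):
13  2  3 15
11  6  4  9
 5 12  7  0
10 14  1  8

After move 7 (U):
13  2  3 15
11  6  4  0
 5 12  7  9
10 14  1  8

After move 8 (U):
13  2  3  0
11  6  4 15
 5 12  7  9
10 14  1  8

Answer: 13  2  3  0
11  6  4 15
 5 12  7  9
10 14  1  8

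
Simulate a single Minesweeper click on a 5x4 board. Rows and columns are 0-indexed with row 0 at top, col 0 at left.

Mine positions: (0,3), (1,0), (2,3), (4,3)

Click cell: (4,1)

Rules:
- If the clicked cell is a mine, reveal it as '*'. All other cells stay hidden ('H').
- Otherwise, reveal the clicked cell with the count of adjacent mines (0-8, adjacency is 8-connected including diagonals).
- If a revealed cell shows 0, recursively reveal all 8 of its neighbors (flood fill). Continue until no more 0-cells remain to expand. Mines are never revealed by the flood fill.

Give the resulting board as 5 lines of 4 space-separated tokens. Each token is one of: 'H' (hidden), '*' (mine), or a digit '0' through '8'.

H H H H
H H H H
1 1 1 H
0 0 2 H
0 0 1 H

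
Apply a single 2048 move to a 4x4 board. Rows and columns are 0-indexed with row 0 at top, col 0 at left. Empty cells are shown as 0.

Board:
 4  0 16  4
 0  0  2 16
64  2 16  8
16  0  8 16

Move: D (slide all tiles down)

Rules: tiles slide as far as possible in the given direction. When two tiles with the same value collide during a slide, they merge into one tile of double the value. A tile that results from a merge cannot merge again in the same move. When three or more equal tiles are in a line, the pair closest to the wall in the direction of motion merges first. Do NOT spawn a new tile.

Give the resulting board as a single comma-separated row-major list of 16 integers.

Answer: 0, 0, 16, 4, 4, 0, 2, 16, 64, 0, 16, 8, 16, 2, 8, 16

Derivation:
Slide down:
col 0: [4, 0, 64, 16] -> [0, 4, 64, 16]
col 1: [0, 0, 2, 0] -> [0, 0, 0, 2]
col 2: [16, 2, 16, 8] -> [16, 2, 16, 8]
col 3: [4, 16, 8, 16] -> [4, 16, 8, 16]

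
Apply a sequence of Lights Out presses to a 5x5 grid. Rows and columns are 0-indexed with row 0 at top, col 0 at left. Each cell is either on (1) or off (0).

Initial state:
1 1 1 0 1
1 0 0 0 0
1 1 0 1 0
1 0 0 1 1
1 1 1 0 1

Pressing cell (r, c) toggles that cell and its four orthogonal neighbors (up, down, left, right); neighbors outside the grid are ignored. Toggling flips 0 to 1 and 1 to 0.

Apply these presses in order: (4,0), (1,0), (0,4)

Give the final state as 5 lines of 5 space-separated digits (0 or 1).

Answer: 0 1 1 1 0
0 1 0 0 1
0 1 0 1 0
0 0 0 1 1
0 0 1 0 1

Derivation:
After press 1 at (4,0):
1 1 1 0 1
1 0 0 0 0
1 1 0 1 0
0 0 0 1 1
0 0 1 0 1

After press 2 at (1,0):
0 1 1 0 1
0 1 0 0 0
0 1 0 1 0
0 0 0 1 1
0 0 1 0 1

After press 3 at (0,4):
0 1 1 1 0
0 1 0 0 1
0 1 0 1 0
0 0 0 1 1
0 0 1 0 1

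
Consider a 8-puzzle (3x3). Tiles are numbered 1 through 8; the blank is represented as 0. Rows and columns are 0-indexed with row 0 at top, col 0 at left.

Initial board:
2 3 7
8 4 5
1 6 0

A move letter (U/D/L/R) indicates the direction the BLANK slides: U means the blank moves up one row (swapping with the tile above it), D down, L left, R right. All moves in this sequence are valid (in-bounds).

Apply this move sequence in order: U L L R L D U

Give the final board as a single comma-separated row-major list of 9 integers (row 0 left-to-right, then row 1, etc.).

Answer: 2, 3, 7, 0, 8, 4, 1, 6, 5

Derivation:
After move 1 (U):
2 3 7
8 4 0
1 6 5

After move 2 (L):
2 3 7
8 0 4
1 6 5

After move 3 (L):
2 3 7
0 8 4
1 6 5

After move 4 (R):
2 3 7
8 0 4
1 6 5

After move 5 (L):
2 3 7
0 8 4
1 6 5

After move 6 (D):
2 3 7
1 8 4
0 6 5

After move 7 (U):
2 3 7
0 8 4
1 6 5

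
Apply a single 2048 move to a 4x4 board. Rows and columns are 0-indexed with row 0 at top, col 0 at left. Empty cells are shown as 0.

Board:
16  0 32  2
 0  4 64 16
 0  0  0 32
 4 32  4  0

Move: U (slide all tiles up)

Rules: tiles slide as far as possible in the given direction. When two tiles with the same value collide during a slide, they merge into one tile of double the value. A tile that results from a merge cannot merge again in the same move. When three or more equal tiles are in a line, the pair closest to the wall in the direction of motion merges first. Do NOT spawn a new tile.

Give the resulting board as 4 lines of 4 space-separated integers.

Slide up:
col 0: [16, 0, 0, 4] -> [16, 4, 0, 0]
col 1: [0, 4, 0, 32] -> [4, 32, 0, 0]
col 2: [32, 64, 0, 4] -> [32, 64, 4, 0]
col 3: [2, 16, 32, 0] -> [2, 16, 32, 0]

Answer: 16  4 32  2
 4 32 64 16
 0  0  4 32
 0  0  0  0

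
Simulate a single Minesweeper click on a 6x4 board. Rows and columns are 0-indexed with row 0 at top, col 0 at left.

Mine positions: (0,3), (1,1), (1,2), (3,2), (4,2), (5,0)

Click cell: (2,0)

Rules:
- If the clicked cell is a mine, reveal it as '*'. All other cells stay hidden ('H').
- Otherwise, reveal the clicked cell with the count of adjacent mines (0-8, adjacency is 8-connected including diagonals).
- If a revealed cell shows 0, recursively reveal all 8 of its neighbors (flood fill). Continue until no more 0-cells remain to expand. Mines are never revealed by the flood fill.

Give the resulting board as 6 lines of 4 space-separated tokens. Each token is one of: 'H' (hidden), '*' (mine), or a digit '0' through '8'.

H H H H
H H H H
1 H H H
H H H H
H H H H
H H H H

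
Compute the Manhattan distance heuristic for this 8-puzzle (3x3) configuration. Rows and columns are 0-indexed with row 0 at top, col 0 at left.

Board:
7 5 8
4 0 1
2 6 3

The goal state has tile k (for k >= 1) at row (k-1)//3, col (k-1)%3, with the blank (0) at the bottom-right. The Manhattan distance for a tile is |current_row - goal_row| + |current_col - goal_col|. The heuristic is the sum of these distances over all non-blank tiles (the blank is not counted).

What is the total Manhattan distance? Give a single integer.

Answer: 16

Derivation:
Tile 7: (0,0)->(2,0) = 2
Tile 5: (0,1)->(1,1) = 1
Tile 8: (0,2)->(2,1) = 3
Tile 4: (1,0)->(1,0) = 0
Tile 1: (1,2)->(0,0) = 3
Tile 2: (2,0)->(0,1) = 3
Tile 6: (2,1)->(1,2) = 2
Tile 3: (2,2)->(0,2) = 2
Sum: 2 + 1 + 3 + 0 + 3 + 3 + 2 + 2 = 16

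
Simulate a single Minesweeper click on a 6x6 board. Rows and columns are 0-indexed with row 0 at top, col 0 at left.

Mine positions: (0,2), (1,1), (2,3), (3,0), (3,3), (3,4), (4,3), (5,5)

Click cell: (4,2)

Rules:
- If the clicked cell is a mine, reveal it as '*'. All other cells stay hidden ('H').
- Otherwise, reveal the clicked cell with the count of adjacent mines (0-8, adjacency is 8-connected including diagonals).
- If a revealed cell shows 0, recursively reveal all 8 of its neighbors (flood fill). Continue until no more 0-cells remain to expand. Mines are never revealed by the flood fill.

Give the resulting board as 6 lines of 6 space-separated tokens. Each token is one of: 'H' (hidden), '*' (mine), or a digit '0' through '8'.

H H H H H H
H H H H H H
H H H H H H
H H H H H H
H H 2 H H H
H H H H H H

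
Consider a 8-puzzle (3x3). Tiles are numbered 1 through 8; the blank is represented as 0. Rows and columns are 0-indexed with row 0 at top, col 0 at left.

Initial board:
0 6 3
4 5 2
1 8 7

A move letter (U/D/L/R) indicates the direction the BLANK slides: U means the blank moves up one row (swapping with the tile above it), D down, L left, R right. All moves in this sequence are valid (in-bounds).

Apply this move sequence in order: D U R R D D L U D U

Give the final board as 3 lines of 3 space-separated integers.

After move 1 (D):
4 6 3
0 5 2
1 8 7

After move 2 (U):
0 6 3
4 5 2
1 8 7

After move 3 (R):
6 0 3
4 5 2
1 8 7

After move 4 (R):
6 3 0
4 5 2
1 8 7

After move 5 (D):
6 3 2
4 5 0
1 8 7

After move 6 (D):
6 3 2
4 5 7
1 8 0

After move 7 (L):
6 3 2
4 5 7
1 0 8

After move 8 (U):
6 3 2
4 0 7
1 5 8

After move 9 (D):
6 3 2
4 5 7
1 0 8

After move 10 (U):
6 3 2
4 0 7
1 5 8

Answer: 6 3 2
4 0 7
1 5 8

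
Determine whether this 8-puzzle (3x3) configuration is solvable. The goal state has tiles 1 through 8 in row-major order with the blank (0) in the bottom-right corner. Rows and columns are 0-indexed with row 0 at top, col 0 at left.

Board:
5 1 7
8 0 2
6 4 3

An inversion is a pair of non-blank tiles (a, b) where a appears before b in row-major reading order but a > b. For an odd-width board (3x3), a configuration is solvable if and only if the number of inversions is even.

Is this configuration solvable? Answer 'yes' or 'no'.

Inversions (pairs i<j in row-major order where tile[i] > tile[j] > 0): 15
15 is odd, so the puzzle is not solvable.

Answer: no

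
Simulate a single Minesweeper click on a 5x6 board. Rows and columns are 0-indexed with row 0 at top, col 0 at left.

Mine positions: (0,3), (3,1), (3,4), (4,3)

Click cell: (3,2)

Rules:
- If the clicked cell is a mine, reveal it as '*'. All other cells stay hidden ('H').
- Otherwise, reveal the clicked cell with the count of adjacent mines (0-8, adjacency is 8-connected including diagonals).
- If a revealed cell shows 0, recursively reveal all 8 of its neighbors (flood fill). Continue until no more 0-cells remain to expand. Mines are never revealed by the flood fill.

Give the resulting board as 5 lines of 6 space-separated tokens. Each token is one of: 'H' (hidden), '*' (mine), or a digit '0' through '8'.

H H H H H H
H H H H H H
H H H H H H
H H 2 H H H
H H H H H H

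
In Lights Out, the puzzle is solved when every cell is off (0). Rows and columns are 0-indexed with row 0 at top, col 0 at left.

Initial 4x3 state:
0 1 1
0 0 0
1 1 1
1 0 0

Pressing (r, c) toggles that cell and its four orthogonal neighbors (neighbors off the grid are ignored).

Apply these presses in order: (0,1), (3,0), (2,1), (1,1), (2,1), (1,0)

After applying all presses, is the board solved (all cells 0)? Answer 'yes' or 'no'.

Answer: no

Derivation:
After press 1 at (0,1):
1 0 0
0 1 0
1 1 1
1 0 0

After press 2 at (3,0):
1 0 0
0 1 0
0 1 1
0 1 0

After press 3 at (2,1):
1 0 0
0 0 0
1 0 0
0 0 0

After press 4 at (1,1):
1 1 0
1 1 1
1 1 0
0 0 0

After press 5 at (2,1):
1 1 0
1 0 1
0 0 1
0 1 0

After press 6 at (1,0):
0 1 0
0 1 1
1 0 1
0 1 0

Lights still on: 6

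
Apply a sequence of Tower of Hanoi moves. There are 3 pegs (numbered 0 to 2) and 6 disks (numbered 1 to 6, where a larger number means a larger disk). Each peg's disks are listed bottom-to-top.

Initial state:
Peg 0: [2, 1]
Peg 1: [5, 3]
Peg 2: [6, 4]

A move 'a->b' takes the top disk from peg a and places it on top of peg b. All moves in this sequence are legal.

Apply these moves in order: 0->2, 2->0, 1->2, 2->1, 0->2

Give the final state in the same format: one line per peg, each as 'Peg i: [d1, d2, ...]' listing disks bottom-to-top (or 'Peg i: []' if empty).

After move 1 (0->2):
Peg 0: [2]
Peg 1: [5, 3]
Peg 2: [6, 4, 1]

After move 2 (2->0):
Peg 0: [2, 1]
Peg 1: [5, 3]
Peg 2: [6, 4]

After move 3 (1->2):
Peg 0: [2, 1]
Peg 1: [5]
Peg 2: [6, 4, 3]

After move 4 (2->1):
Peg 0: [2, 1]
Peg 1: [5, 3]
Peg 2: [6, 4]

After move 5 (0->2):
Peg 0: [2]
Peg 1: [5, 3]
Peg 2: [6, 4, 1]

Answer: Peg 0: [2]
Peg 1: [5, 3]
Peg 2: [6, 4, 1]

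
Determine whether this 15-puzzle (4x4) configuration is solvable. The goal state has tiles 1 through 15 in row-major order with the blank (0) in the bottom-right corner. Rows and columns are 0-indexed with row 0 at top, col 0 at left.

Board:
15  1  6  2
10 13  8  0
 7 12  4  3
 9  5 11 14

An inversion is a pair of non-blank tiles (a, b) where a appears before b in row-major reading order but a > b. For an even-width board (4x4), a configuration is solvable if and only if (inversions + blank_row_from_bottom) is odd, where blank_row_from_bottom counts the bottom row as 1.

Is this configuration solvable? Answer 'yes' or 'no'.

Inversions: 46
Blank is in row 1 (0-indexed from top), which is row 3 counting from the bottom (bottom = 1).
46 + 3 = 49, which is odd, so the puzzle is solvable.

Answer: yes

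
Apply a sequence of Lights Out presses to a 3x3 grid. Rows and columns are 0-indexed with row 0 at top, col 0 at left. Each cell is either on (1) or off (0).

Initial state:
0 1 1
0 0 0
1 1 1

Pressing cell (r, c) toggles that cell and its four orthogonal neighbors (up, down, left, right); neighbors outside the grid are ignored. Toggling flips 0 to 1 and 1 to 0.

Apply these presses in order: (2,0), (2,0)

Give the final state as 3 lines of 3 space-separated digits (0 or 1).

After press 1 at (2,0):
0 1 1
1 0 0
0 0 1

After press 2 at (2,0):
0 1 1
0 0 0
1 1 1

Answer: 0 1 1
0 0 0
1 1 1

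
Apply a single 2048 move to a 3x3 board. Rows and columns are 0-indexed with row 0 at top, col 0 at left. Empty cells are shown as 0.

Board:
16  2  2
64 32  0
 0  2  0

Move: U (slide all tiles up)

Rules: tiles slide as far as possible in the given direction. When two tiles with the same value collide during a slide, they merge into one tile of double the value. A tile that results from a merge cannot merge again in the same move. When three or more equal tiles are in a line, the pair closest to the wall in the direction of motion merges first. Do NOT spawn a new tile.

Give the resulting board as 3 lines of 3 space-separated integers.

Slide up:
col 0: [16, 64, 0] -> [16, 64, 0]
col 1: [2, 32, 2] -> [2, 32, 2]
col 2: [2, 0, 0] -> [2, 0, 0]

Answer: 16  2  2
64 32  0
 0  2  0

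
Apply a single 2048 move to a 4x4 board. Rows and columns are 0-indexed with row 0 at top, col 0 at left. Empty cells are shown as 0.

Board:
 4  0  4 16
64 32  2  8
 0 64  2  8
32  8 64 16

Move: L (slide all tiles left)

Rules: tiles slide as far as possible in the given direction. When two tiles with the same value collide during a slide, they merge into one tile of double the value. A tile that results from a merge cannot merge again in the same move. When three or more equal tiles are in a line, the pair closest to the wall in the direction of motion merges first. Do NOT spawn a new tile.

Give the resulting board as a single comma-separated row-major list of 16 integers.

Slide left:
row 0: [4, 0, 4, 16] -> [8, 16, 0, 0]
row 1: [64, 32, 2, 8] -> [64, 32, 2, 8]
row 2: [0, 64, 2, 8] -> [64, 2, 8, 0]
row 3: [32, 8, 64, 16] -> [32, 8, 64, 16]

Answer: 8, 16, 0, 0, 64, 32, 2, 8, 64, 2, 8, 0, 32, 8, 64, 16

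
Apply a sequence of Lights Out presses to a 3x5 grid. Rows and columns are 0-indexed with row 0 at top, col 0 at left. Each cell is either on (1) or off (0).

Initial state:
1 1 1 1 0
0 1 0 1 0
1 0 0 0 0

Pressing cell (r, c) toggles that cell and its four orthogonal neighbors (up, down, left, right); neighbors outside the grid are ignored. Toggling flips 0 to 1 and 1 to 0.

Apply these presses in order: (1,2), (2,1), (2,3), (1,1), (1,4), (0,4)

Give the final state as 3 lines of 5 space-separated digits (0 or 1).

After press 1 at (1,2):
1 1 0 1 0
0 0 1 0 0
1 0 1 0 0

After press 2 at (2,1):
1 1 0 1 0
0 1 1 0 0
0 1 0 0 0

After press 3 at (2,3):
1 1 0 1 0
0 1 1 1 0
0 1 1 1 1

After press 4 at (1,1):
1 0 0 1 0
1 0 0 1 0
0 0 1 1 1

After press 5 at (1,4):
1 0 0 1 1
1 0 0 0 1
0 0 1 1 0

After press 6 at (0,4):
1 0 0 0 0
1 0 0 0 0
0 0 1 1 0

Answer: 1 0 0 0 0
1 0 0 0 0
0 0 1 1 0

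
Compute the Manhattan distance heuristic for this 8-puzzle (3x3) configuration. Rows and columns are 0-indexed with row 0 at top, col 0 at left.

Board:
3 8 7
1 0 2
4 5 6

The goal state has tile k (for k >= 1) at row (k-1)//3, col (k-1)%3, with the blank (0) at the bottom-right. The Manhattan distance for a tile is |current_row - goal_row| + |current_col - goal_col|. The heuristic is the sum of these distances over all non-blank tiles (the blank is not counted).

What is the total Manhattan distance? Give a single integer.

Tile 3: at (0,0), goal (0,2), distance |0-0|+|0-2| = 2
Tile 8: at (0,1), goal (2,1), distance |0-2|+|1-1| = 2
Tile 7: at (0,2), goal (2,0), distance |0-2|+|2-0| = 4
Tile 1: at (1,0), goal (0,0), distance |1-0|+|0-0| = 1
Tile 2: at (1,2), goal (0,1), distance |1-0|+|2-1| = 2
Tile 4: at (2,0), goal (1,0), distance |2-1|+|0-0| = 1
Tile 5: at (2,1), goal (1,1), distance |2-1|+|1-1| = 1
Tile 6: at (2,2), goal (1,2), distance |2-1|+|2-2| = 1
Sum: 2 + 2 + 4 + 1 + 2 + 1 + 1 + 1 = 14

Answer: 14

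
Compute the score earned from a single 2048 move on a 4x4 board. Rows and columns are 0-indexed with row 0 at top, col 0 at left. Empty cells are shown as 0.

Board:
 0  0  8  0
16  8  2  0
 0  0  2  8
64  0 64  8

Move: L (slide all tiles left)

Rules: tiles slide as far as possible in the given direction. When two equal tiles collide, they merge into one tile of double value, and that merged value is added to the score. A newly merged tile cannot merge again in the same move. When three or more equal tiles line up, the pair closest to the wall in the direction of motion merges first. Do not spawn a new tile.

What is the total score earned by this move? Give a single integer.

Slide left:
row 0: [0, 0, 8, 0] -> [8, 0, 0, 0]  score +0 (running 0)
row 1: [16, 8, 2, 0] -> [16, 8, 2, 0]  score +0 (running 0)
row 2: [0, 0, 2, 8] -> [2, 8, 0, 0]  score +0 (running 0)
row 3: [64, 0, 64, 8] -> [128, 8, 0, 0]  score +128 (running 128)
Board after move:
  8   0   0   0
 16   8   2   0
  2   8   0   0
128   8   0   0

Answer: 128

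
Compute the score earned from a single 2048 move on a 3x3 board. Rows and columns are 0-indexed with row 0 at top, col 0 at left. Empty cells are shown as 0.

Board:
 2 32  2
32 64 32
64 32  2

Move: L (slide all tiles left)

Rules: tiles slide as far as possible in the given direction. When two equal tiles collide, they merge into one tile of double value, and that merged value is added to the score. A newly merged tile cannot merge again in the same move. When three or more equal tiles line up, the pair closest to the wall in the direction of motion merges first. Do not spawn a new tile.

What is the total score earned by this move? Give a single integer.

Answer: 0

Derivation:
Slide left:
row 0: [2, 32, 2] -> [2, 32, 2]  score +0 (running 0)
row 1: [32, 64, 32] -> [32, 64, 32]  score +0 (running 0)
row 2: [64, 32, 2] -> [64, 32, 2]  score +0 (running 0)
Board after move:
 2 32  2
32 64 32
64 32  2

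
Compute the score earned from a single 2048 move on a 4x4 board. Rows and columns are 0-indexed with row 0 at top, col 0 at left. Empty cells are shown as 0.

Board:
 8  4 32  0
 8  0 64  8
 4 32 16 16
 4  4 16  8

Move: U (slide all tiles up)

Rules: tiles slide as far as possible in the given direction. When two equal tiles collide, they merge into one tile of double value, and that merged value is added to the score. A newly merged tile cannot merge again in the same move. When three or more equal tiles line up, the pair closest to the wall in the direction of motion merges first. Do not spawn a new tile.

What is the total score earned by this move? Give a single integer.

Answer: 56

Derivation:
Slide up:
col 0: [8, 8, 4, 4] -> [16, 8, 0, 0]  score +24 (running 24)
col 1: [4, 0, 32, 4] -> [4, 32, 4, 0]  score +0 (running 24)
col 2: [32, 64, 16, 16] -> [32, 64, 32, 0]  score +32 (running 56)
col 3: [0, 8, 16, 8] -> [8, 16, 8, 0]  score +0 (running 56)
Board after move:
16  4 32  8
 8 32 64 16
 0  4 32  8
 0  0  0  0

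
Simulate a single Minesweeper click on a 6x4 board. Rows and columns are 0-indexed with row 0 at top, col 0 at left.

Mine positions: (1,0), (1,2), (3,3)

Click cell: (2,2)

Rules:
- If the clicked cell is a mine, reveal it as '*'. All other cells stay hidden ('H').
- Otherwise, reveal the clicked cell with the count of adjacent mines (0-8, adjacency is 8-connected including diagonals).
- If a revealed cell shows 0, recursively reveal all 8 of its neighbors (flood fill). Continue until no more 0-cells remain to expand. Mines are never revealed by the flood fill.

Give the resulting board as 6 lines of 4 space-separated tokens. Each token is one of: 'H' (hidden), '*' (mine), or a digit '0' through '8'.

H H H H
H H H H
H H 2 H
H H H H
H H H H
H H H H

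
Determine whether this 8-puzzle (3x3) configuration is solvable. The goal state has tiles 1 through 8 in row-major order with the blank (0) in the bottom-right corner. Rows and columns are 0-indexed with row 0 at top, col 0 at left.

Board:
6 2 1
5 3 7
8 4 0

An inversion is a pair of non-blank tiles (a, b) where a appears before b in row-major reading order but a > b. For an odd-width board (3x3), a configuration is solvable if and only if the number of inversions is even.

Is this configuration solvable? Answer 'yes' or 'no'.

Inversions (pairs i<j in row-major order where tile[i] > tile[j] > 0): 10
10 is even, so the puzzle is solvable.

Answer: yes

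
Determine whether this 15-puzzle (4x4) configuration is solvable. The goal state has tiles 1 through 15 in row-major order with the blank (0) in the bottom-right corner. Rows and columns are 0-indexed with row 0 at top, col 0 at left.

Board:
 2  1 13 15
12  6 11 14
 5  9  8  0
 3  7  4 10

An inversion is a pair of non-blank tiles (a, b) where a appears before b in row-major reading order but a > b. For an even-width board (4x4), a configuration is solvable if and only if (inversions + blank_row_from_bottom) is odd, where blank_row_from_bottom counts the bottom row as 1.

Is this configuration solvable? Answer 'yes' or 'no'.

Answer: no

Derivation:
Inversions: 58
Blank is in row 2 (0-indexed from top), which is row 2 counting from the bottom (bottom = 1).
58 + 2 = 60, which is even, so the puzzle is not solvable.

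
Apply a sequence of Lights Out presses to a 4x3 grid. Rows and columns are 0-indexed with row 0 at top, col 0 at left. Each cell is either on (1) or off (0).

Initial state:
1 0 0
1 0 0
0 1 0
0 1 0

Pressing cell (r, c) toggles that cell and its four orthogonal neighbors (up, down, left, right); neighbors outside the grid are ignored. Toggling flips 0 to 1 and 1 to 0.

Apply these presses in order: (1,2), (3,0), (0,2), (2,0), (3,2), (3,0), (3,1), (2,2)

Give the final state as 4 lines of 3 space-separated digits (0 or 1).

After press 1 at (1,2):
1 0 1
1 1 1
0 1 1
0 1 0

After press 2 at (3,0):
1 0 1
1 1 1
1 1 1
1 0 0

After press 3 at (0,2):
1 1 0
1 1 0
1 1 1
1 0 0

After press 4 at (2,0):
1 1 0
0 1 0
0 0 1
0 0 0

After press 5 at (3,2):
1 1 0
0 1 0
0 0 0
0 1 1

After press 6 at (3,0):
1 1 0
0 1 0
1 0 0
1 0 1

After press 7 at (3,1):
1 1 0
0 1 0
1 1 0
0 1 0

After press 8 at (2,2):
1 1 0
0 1 1
1 0 1
0 1 1

Answer: 1 1 0
0 1 1
1 0 1
0 1 1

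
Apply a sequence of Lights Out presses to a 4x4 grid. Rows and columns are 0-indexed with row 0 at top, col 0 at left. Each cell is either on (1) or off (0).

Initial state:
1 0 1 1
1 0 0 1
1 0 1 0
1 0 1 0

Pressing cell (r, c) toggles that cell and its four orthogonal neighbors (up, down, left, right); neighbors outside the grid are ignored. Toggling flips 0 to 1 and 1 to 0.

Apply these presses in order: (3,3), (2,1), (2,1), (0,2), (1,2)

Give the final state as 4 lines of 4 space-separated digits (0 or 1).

After press 1 at (3,3):
1 0 1 1
1 0 0 1
1 0 1 1
1 0 0 1

After press 2 at (2,1):
1 0 1 1
1 1 0 1
0 1 0 1
1 1 0 1

After press 3 at (2,1):
1 0 1 1
1 0 0 1
1 0 1 1
1 0 0 1

After press 4 at (0,2):
1 1 0 0
1 0 1 1
1 0 1 1
1 0 0 1

After press 5 at (1,2):
1 1 1 0
1 1 0 0
1 0 0 1
1 0 0 1

Answer: 1 1 1 0
1 1 0 0
1 0 0 1
1 0 0 1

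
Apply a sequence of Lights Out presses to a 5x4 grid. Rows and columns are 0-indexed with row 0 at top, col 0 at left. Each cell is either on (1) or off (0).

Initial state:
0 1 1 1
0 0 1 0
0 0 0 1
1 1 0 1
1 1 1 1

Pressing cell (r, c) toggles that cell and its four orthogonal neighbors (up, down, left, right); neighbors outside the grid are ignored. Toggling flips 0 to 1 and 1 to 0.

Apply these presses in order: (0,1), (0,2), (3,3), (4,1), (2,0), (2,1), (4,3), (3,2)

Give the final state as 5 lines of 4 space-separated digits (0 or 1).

Answer: 1 1 1 0
1 0 0 0
0 0 0 0
0 0 0 0
0 0 0 1

Derivation:
After press 1 at (0,1):
1 0 0 1
0 1 1 0
0 0 0 1
1 1 0 1
1 1 1 1

After press 2 at (0,2):
1 1 1 0
0 1 0 0
0 0 0 1
1 1 0 1
1 1 1 1

After press 3 at (3,3):
1 1 1 0
0 1 0 0
0 0 0 0
1 1 1 0
1 1 1 0

After press 4 at (4,1):
1 1 1 0
0 1 0 0
0 0 0 0
1 0 1 0
0 0 0 0

After press 5 at (2,0):
1 1 1 0
1 1 0 0
1 1 0 0
0 0 1 0
0 0 0 0

After press 6 at (2,1):
1 1 1 0
1 0 0 0
0 0 1 0
0 1 1 0
0 0 0 0

After press 7 at (4,3):
1 1 1 0
1 0 0 0
0 0 1 0
0 1 1 1
0 0 1 1

After press 8 at (3,2):
1 1 1 0
1 0 0 0
0 0 0 0
0 0 0 0
0 0 0 1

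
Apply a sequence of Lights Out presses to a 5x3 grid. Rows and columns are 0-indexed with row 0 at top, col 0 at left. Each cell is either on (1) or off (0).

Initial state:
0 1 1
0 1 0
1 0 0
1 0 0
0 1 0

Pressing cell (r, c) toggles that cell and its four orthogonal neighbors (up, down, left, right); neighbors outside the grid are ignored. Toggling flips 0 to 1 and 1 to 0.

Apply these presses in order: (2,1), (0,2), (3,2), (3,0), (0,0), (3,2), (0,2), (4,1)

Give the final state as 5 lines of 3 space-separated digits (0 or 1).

Answer: 1 0 1
1 0 0
1 1 1
0 1 0
0 0 1

Derivation:
After press 1 at (2,1):
0 1 1
0 0 0
0 1 1
1 1 0
0 1 0

After press 2 at (0,2):
0 0 0
0 0 1
0 1 1
1 1 0
0 1 0

After press 3 at (3,2):
0 0 0
0 0 1
0 1 0
1 0 1
0 1 1

After press 4 at (3,0):
0 0 0
0 0 1
1 1 0
0 1 1
1 1 1

After press 5 at (0,0):
1 1 0
1 0 1
1 1 0
0 1 1
1 1 1

After press 6 at (3,2):
1 1 0
1 0 1
1 1 1
0 0 0
1 1 0

After press 7 at (0,2):
1 0 1
1 0 0
1 1 1
0 0 0
1 1 0

After press 8 at (4,1):
1 0 1
1 0 0
1 1 1
0 1 0
0 0 1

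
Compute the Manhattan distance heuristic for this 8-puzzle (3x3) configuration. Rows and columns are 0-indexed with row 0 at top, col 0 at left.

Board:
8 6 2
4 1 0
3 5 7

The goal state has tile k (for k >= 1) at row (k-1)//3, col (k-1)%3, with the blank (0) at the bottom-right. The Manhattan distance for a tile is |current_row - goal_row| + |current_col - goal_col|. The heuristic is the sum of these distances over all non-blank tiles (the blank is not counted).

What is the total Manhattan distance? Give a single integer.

Answer: 15

Derivation:
Tile 8: at (0,0), goal (2,1), distance |0-2|+|0-1| = 3
Tile 6: at (0,1), goal (1,2), distance |0-1|+|1-2| = 2
Tile 2: at (0,2), goal (0,1), distance |0-0|+|2-1| = 1
Tile 4: at (1,0), goal (1,0), distance |1-1|+|0-0| = 0
Tile 1: at (1,1), goal (0,0), distance |1-0|+|1-0| = 2
Tile 3: at (2,0), goal (0,2), distance |2-0|+|0-2| = 4
Tile 5: at (2,1), goal (1,1), distance |2-1|+|1-1| = 1
Tile 7: at (2,2), goal (2,0), distance |2-2|+|2-0| = 2
Sum: 3 + 2 + 1 + 0 + 2 + 4 + 1 + 2 = 15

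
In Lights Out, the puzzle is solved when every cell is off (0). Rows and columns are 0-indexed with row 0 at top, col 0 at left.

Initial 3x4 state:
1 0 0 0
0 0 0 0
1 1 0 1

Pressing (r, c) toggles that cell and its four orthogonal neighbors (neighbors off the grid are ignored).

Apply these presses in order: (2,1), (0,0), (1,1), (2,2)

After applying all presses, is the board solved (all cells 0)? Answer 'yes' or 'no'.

Answer: yes

Derivation:
After press 1 at (2,1):
1 0 0 0
0 1 0 0
0 0 1 1

After press 2 at (0,0):
0 1 0 0
1 1 0 0
0 0 1 1

After press 3 at (1,1):
0 0 0 0
0 0 1 0
0 1 1 1

After press 4 at (2,2):
0 0 0 0
0 0 0 0
0 0 0 0

Lights still on: 0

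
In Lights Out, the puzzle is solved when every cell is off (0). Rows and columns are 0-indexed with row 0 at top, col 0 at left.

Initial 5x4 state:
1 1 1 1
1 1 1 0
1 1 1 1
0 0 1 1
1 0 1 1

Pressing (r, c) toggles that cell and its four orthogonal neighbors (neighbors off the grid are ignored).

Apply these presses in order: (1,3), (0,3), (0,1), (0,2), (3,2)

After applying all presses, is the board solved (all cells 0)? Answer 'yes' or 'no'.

After press 1 at (1,3):
1 1 1 0
1 1 0 1
1 1 1 0
0 0 1 1
1 0 1 1

After press 2 at (0,3):
1 1 0 1
1 1 0 0
1 1 1 0
0 0 1 1
1 0 1 1

After press 3 at (0,1):
0 0 1 1
1 0 0 0
1 1 1 0
0 0 1 1
1 0 1 1

After press 4 at (0,2):
0 1 0 0
1 0 1 0
1 1 1 0
0 0 1 1
1 0 1 1

After press 5 at (3,2):
0 1 0 0
1 0 1 0
1 1 0 0
0 1 0 0
1 0 0 1

Lights still on: 8

Answer: no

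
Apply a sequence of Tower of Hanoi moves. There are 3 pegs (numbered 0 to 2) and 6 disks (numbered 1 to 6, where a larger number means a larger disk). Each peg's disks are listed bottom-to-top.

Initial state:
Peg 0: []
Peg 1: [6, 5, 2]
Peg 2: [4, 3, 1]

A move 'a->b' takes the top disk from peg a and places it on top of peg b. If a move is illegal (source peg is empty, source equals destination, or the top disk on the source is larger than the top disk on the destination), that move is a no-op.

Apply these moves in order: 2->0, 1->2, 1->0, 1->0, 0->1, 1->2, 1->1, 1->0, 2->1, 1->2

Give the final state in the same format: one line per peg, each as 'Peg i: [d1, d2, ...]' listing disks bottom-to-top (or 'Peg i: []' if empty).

After move 1 (2->0):
Peg 0: [1]
Peg 1: [6, 5, 2]
Peg 2: [4, 3]

After move 2 (1->2):
Peg 0: [1]
Peg 1: [6, 5]
Peg 2: [4, 3, 2]

After move 3 (1->0):
Peg 0: [1]
Peg 1: [6, 5]
Peg 2: [4, 3, 2]

After move 4 (1->0):
Peg 0: [1]
Peg 1: [6, 5]
Peg 2: [4, 3, 2]

After move 5 (0->1):
Peg 0: []
Peg 1: [6, 5, 1]
Peg 2: [4, 3, 2]

After move 6 (1->2):
Peg 0: []
Peg 1: [6, 5]
Peg 2: [4, 3, 2, 1]

After move 7 (1->1):
Peg 0: []
Peg 1: [6, 5]
Peg 2: [4, 3, 2, 1]

After move 8 (1->0):
Peg 0: [5]
Peg 1: [6]
Peg 2: [4, 3, 2, 1]

After move 9 (2->1):
Peg 0: [5]
Peg 1: [6, 1]
Peg 2: [4, 3, 2]

After move 10 (1->2):
Peg 0: [5]
Peg 1: [6]
Peg 2: [4, 3, 2, 1]

Answer: Peg 0: [5]
Peg 1: [6]
Peg 2: [4, 3, 2, 1]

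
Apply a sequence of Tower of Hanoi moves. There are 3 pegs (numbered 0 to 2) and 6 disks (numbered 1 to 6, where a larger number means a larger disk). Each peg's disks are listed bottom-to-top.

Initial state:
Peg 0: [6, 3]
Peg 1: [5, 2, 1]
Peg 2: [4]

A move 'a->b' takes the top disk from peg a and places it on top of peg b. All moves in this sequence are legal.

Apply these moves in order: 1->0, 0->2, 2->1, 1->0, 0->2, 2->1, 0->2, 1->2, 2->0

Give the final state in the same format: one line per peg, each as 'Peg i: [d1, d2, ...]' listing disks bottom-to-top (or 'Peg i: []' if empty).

Answer: Peg 0: [6, 1]
Peg 1: [5, 2]
Peg 2: [4, 3]

Derivation:
After move 1 (1->0):
Peg 0: [6, 3, 1]
Peg 1: [5, 2]
Peg 2: [4]

After move 2 (0->2):
Peg 0: [6, 3]
Peg 1: [5, 2]
Peg 2: [4, 1]

After move 3 (2->1):
Peg 0: [6, 3]
Peg 1: [5, 2, 1]
Peg 2: [4]

After move 4 (1->0):
Peg 0: [6, 3, 1]
Peg 1: [5, 2]
Peg 2: [4]

After move 5 (0->2):
Peg 0: [6, 3]
Peg 1: [5, 2]
Peg 2: [4, 1]

After move 6 (2->1):
Peg 0: [6, 3]
Peg 1: [5, 2, 1]
Peg 2: [4]

After move 7 (0->2):
Peg 0: [6]
Peg 1: [5, 2, 1]
Peg 2: [4, 3]

After move 8 (1->2):
Peg 0: [6]
Peg 1: [5, 2]
Peg 2: [4, 3, 1]

After move 9 (2->0):
Peg 0: [6, 1]
Peg 1: [5, 2]
Peg 2: [4, 3]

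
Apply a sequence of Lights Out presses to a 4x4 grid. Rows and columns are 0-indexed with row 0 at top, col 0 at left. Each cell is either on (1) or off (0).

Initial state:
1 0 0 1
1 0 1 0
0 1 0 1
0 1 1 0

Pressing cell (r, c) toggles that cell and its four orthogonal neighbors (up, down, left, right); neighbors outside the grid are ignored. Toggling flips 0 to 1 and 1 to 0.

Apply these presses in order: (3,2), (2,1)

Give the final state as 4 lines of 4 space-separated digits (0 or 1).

After press 1 at (3,2):
1 0 0 1
1 0 1 0
0 1 1 1
0 0 0 1

After press 2 at (2,1):
1 0 0 1
1 1 1 0
1 0 0 1
0 1 0 1

Answer: 1 0 0 1
1 1 1 0
1 0 0 1
0 1 0 1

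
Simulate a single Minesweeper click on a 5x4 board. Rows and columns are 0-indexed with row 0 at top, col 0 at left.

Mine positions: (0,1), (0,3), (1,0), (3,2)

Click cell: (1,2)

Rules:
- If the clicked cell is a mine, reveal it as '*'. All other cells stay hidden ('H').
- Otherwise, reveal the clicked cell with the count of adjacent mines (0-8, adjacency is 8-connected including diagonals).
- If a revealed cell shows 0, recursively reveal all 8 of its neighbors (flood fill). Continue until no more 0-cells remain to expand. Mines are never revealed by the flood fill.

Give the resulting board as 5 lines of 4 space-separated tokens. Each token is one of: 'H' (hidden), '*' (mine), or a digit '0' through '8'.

H H H H
H H 2 H
H H H H
H H H H
H H H H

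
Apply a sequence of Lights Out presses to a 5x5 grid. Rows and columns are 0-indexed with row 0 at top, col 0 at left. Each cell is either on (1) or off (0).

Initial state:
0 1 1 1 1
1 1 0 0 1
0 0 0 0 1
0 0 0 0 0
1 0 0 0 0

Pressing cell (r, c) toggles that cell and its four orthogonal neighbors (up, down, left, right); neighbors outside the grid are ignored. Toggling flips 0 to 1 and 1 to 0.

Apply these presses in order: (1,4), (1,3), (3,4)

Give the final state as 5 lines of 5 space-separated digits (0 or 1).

After press 1 at (1,4):
0 1 1 1 0
1 1 0 1 0
0 0 0 0 0
0 0 0 0 0
1 0 0 0 0

After press 2 at (1,3):
0 1 1 0 0
1 1 1 0 1
0 0 0 1 0
0 0 0 0 0
1 0 0 0 0

After press 3 at (3,4):
0 1 1 0 0
1 1 1 0 1
0 0 0 1 1
0 0 0 1 1
1 0 0 0 1

Answer: 0 1 1 0 0
1 1 1 0 1
0 0 0 1 1
0 0 0 1 1
1 0 0 0 1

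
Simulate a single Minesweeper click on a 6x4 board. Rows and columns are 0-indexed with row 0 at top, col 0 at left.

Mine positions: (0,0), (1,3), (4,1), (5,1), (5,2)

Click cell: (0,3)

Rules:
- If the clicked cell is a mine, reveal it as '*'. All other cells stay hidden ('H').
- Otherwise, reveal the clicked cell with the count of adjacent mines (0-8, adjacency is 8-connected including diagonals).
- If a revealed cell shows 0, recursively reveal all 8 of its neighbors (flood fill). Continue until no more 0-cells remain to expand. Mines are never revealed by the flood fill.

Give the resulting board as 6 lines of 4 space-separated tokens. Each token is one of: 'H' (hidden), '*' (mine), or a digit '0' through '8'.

H H H 1
H H H H
H H H H
H H H H
H H H H
H H H H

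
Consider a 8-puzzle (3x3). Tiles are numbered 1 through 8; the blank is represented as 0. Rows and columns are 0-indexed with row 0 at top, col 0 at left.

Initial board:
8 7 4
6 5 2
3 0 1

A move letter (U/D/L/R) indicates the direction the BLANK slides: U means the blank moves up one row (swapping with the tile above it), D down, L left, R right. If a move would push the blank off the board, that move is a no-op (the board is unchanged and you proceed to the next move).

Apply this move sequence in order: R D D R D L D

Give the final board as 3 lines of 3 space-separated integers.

Answer: 8 7 4
6 5 2
3 0 1

Derivation:
After move 1 (R):
8 7 4
6 5 2
3 1 0

After move 2 (D):
8 7 4
6 5 2
3 1 0

After move 3 (D):
8 7 4
6 5 2
3 1 0

After move 4 (R):
8 7 4
6 5 2
3 1 0

After move 5 (D):
8 7 4
6 5 2
3 1 0

After move 6 (L):
8 7 4
6 5 2
3 0 1

After move 7 (D):
8 7 4
6 5 2
3 0 1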